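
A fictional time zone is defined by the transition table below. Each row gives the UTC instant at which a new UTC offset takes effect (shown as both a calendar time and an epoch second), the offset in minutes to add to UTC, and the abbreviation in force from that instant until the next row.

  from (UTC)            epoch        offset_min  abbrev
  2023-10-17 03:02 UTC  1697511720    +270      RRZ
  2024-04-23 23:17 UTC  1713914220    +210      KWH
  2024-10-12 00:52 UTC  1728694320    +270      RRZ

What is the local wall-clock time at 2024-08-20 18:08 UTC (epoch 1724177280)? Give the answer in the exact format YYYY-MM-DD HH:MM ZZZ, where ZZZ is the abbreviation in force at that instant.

Query: 2024-08-20 18:08 UTC
Rule 2/3 (KWH, +03:30): 2024-04-23 23:17 UTC ≤ query < 2024-10-12 00:52 UTC
18·60 + 8 + 210 = 1298 min
1298 = 0·1440 + 1298; 1298 = 21·60 + 38 → 21:38, same day
→ 2024-08-20 21:38 KWH

2024-08-20 21:38 KWH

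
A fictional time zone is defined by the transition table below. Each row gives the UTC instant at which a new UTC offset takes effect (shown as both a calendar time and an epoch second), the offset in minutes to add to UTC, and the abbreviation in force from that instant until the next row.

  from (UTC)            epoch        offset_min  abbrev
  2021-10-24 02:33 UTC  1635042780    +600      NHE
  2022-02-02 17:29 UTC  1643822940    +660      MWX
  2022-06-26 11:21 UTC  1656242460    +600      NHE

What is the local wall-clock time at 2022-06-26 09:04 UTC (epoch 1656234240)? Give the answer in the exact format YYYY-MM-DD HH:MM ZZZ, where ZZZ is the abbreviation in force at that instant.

2022-06-26 20:04 MWX

Query: 2022-06-26 09:04 UTC
Rule 2/3 (MWX, +11:00): 2022-02-02 17:29 UTC ≤ query < 2022-06-26 11:21 UTC
9·60 + 4 + 660 = 1204 min
1204 = 0·1440 + 1204; 1204 = 20·60 + 4 → 20:04, same day
→ 2022-06-26 20:04 MWX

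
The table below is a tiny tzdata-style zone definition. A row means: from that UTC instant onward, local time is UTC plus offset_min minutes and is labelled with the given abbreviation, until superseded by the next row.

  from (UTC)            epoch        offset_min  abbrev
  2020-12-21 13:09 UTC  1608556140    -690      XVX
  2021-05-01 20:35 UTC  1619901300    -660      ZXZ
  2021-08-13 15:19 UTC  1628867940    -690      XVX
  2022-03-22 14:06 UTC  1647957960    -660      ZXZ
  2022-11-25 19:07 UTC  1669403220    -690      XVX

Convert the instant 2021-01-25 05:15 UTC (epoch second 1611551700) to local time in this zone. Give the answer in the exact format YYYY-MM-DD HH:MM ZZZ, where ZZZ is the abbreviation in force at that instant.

Query: 2021-01-25 05:15 UTC
Rule 1/5 (XVX, -11:30): 2020-12-21 13:09 UTC ≤ query < 2021-05-01 20:35 UTC
5·60 + 15 - 690 = -375 min
-375 = -1·1440 + 1065; 1065 = 17·60 + 45 → 17:45, 2021-01-25 - 1 day = 2021-01-24
→ 2021-01-24 17:45 XVX

2021-01-24 17:45 XVX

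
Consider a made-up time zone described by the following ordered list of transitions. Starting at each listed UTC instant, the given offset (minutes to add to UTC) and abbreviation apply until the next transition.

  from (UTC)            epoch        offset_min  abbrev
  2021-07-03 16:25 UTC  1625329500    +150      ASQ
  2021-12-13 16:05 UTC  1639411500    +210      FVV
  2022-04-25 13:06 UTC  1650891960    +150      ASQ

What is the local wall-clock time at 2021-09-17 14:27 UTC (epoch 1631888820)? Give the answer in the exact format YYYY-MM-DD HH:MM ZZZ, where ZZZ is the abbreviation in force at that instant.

Query: 2021-09-17 14:27 UTC
Rule 1/3 (ASQ, +02:30): 2021-07-03 16:25 UTC ≤ query < 2021-12-13 16:05 UTC
14·60 + 27 + 150 = 1017 min
1017 = 0·1440 + 1017; 1017 = 16·60 + 57 → 16:57, same day
→ 2021-09-17 16:57 ASQ

2021-09-17 16:57 ASQ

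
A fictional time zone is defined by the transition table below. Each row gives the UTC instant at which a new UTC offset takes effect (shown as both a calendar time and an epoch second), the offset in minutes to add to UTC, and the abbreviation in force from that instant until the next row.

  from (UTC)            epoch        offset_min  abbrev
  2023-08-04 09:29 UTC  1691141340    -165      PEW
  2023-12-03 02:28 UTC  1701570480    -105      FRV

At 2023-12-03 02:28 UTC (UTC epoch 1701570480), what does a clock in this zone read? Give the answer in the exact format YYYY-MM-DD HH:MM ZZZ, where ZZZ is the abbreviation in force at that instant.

2023-12-03 00:43 FRV

Query: 2023-12-03 02:28 UTC
Rule 2/2 (FRV, -01:45): 2023-12-03 02:28 UTC ≤ query < +∞
2·60 + 28 - 105 = 43 min
43 = 0·1440 + 43; 43 = 0·60 + 43 → 00:43, same day
→ 2023-12-03 00:43 FRV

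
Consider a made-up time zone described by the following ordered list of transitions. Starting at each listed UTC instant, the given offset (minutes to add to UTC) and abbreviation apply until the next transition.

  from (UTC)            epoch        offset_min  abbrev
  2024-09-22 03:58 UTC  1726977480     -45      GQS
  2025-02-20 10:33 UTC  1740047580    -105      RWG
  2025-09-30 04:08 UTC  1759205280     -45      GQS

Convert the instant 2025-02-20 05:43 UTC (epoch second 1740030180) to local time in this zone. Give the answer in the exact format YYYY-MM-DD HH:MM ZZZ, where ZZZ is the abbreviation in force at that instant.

Query: 2025-02-20 05:43 UTC
Rule 1/3 (GQS, -00:45): 2024-09-22 03:58 UTC ≤ query < 2025-02-20 10:33 UTC
5·60 + 43 - 45 = 298 min
298 = 0·1440 + 298; 298 = 4·60 + 58 → 04:58, same day
→ 2025-02-20 04:58 GQS

2025-02-20 04:58 GQS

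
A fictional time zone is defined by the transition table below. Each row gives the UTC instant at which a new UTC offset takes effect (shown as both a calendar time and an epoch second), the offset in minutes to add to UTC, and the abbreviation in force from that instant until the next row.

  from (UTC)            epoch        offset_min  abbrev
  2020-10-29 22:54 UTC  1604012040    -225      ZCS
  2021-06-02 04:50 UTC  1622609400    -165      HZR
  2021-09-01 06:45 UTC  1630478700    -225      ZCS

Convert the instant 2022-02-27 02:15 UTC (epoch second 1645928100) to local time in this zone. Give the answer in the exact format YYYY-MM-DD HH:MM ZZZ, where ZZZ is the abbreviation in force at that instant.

2022-02-26 22:30 ZCS

Query: 2022-02-27 02:15 UTC
Rule 3/3 (ZCS, -03:45): 2021-09-01 06:45 UTC ≤ query < +∞
2·60 + 15 - 225 = -90 min
-90 = -1·1440 + 1350; 1350 = 22·60 + 30 → 22:30, 2022-02-27 - 1 day = 2022-02-26
→ 2022-02-26 22:30 ZCS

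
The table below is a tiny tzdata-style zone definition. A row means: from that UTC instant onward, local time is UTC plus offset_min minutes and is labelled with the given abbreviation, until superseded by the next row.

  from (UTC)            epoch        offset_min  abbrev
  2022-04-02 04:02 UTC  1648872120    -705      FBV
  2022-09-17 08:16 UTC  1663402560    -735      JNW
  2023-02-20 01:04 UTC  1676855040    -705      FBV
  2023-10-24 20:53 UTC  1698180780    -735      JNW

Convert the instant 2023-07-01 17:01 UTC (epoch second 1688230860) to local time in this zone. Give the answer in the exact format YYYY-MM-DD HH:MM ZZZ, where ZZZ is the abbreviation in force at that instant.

Query: 2023-07-01 17:01 UTC
Rule 3/4 (FBV, -11:45): 2023-02-20 01:04 UTC ≤ query < 2023-10-24 20:53 UTC
17·60 + 1 - 705 = 316 min
316 = 0·1440 + 316; 316 = 5·60 + 16 → 05:16, same day
→ 2023-07-01 05:16 FBV

2023-07-01 05:16 FBV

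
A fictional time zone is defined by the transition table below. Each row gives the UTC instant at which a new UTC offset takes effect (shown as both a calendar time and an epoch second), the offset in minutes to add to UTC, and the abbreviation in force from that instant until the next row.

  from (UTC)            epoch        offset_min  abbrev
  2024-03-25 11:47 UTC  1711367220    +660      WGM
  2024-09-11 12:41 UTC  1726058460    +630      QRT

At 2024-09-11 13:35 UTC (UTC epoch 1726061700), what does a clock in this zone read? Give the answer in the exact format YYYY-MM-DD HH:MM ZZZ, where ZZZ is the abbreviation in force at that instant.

2024-09-12 00:05 QRT

Query: 2024-09-11 13:35 UTC
Rule 2/2 (QRT, +10:30): 2024-09-11 12:41 UTC ≤ query < +∞
13·60 + 35 + 630 = 1445 min
1445 = 1·1440 + 5; 5 = 0·60 + 5 → 00:05, 2024-09-11 + 1 day = 2024-09-12
→ 2024-09-12 00:05 QRT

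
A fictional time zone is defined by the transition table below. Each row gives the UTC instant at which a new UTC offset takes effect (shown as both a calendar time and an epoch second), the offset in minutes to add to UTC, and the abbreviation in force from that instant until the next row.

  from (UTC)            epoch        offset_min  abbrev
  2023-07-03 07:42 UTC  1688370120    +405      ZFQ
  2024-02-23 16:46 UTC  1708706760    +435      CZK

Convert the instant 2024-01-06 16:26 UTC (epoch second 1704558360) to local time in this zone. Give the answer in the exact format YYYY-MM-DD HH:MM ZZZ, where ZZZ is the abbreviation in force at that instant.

2024-01-06 23:11 ZFQ

Query: 2024-01-06 16:26 UTC
Rule 1/2 (ZFQ, +06:45): 2023-07-03 07:42 UTC ≤ query < 2024-02-23 16:46 UTC
16·60 + 26 + 405 = 1391 min
1391 = 0·1440 + 1391; 1391 = 23·60 + 11 → 23:11, same day
→ 2024-01-06 23:11 ZFQ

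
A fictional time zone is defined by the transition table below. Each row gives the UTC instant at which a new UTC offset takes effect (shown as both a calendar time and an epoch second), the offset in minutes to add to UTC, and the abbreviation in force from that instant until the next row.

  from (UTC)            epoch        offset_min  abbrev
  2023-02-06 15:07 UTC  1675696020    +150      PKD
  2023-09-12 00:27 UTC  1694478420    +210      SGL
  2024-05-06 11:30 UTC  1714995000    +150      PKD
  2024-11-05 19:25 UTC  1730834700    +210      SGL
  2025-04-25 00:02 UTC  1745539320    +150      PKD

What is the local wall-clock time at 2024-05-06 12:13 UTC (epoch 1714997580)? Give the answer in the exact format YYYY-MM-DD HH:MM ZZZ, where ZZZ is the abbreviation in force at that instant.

Query: 2024-05-06 12:13 UTC
Rule 3/5 (PKD, +02:30): 2024-05-06 11:30 UTC ≤ query < 2024-11-05 19:25 UTC
12·60 + 13 + 150 = 883 min
883 = 0·1440 + 883; 883 = 14·60 + 43 → 14:43, same day
→ 2024-05-06 14:43 PKD

2024-05-06 14:43 PKD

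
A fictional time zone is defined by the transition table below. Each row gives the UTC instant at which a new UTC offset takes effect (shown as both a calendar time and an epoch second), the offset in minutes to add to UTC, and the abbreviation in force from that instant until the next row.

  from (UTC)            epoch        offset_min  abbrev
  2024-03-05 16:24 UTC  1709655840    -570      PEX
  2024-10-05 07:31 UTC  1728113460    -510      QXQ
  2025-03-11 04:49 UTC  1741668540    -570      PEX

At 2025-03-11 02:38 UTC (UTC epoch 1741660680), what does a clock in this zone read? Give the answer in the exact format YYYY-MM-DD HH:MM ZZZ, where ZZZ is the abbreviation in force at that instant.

Query: 2025-03-11 02:38 UTC
Rule 2/3 (QXQ, -08:30): 2024-10-05 07:31 UTC ≤ query < 2025-03-11 04:49 UTC
2·60 + 38 - 510 = -352 min
-352 = -1·1440 + 1088; 1088 = 18·60 + 8 → 18:08, 2025-03-11 - 1 day = 2025-03-10
→ 2025-03-10 18:08 QXQ

2025-03-10 18:08 QXQ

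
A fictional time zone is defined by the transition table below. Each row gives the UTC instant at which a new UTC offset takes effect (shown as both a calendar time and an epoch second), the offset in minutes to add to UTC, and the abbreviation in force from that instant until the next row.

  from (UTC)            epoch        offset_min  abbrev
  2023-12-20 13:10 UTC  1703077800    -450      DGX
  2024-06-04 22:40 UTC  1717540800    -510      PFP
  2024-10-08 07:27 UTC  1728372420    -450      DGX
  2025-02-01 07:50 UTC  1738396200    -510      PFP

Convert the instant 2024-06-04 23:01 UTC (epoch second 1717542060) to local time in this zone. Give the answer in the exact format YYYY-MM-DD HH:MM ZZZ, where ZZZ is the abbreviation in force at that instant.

2024-06-04 14:31 PFP

Query: 2024-06-04 23:01 UTC
Rule 2/4 (PFP, -08:30): 2024-06-04 22:40 UTC ≤ query < 2024-10-08 07:27 UTC
23·60 + 1 - 510 = 871 min
871 = 0·1440 + 871; 871 = 14·60 + 31 → 14:31, same day
→ 2024-06-04 14:31 PFP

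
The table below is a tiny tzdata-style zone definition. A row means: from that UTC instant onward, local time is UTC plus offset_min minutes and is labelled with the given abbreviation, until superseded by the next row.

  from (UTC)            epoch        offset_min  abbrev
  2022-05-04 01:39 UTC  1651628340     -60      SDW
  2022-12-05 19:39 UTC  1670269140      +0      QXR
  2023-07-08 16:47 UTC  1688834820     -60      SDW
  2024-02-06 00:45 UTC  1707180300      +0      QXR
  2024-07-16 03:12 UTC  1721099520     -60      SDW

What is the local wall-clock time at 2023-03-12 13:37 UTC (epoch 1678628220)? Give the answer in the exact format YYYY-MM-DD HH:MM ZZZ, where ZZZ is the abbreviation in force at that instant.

2023-03-12 13:37 QXR

Query: 2023-03-12 13:37 UTC
Rule 2/5 (QXR, +00:00): 2022-12-05 19:39 UTC ≤ query < 2023-07-08 16:47 UTC
13·60 + 37 + 0 = 817 min
817 = 0·1440 + 817; 817 = 13·60 + 37 → 13:37, same day
→ 2023-03-12 13:37 QXR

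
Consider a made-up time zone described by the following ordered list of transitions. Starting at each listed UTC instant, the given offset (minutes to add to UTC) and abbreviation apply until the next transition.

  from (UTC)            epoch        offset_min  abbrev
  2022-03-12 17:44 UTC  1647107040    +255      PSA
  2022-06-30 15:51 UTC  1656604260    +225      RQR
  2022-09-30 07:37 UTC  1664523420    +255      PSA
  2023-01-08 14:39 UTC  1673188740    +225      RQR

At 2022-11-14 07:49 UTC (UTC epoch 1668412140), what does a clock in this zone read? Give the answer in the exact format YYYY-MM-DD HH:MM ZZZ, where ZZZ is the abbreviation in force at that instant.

Query: 2022-11-14 07:49 UTC
Rule 3/4 (PSA, +04:15): 2022-09-30 07:37 UTC ≤ query < 2023-01-08 14:39 UTC
7·60 + 49 + 255 = 724 min
724 = 0·1440 + 724; 724 = 12·60 + 4 → 12:04, same day
→ 2022-11-14 12:04 PSA

2022-11-14 12:04 PSA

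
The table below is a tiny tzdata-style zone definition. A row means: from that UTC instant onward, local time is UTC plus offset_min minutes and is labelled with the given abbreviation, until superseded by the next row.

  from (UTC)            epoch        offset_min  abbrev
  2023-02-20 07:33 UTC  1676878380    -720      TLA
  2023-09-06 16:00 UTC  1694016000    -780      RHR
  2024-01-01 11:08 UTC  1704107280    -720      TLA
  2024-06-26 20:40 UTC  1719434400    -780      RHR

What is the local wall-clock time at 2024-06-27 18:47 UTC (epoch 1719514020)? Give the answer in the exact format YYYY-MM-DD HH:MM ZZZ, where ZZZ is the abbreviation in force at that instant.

Query: 2024-06-27 18:47 UTC
Rule 4/4 (RHR, -13:00): 2024-06-26 20:40 UTC ≤ query < +∞
18·60 + 47 - 780 = 347 min
347 = 0·1440 + 347; 347 = 5·60 + 47 → 05:47, same day
→ 2024-06-27 05:47 RHR

2024-06-27 05:47 RHR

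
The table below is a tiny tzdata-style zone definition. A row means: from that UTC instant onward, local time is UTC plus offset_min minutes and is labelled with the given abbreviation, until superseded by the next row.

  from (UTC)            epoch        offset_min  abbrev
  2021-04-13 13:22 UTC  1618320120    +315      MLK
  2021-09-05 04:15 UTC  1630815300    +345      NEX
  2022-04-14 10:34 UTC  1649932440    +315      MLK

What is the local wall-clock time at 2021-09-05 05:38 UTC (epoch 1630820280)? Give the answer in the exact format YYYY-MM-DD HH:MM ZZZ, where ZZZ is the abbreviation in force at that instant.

2021-09-05 11:23 NEX

Query: 2021-09-05 05:38 UTC
Rule 2/3 (NEX, +05:45): 2021-09-05 04:15 UTC ≤ query < 2022-04-14 10:34 UTC
5·60 + 38 + 345 = 683 min
683 = 0·1440 + 683; 683 = 11·60 + 23 → 11:23, same day
→ 2021-09-05 11:23 NEX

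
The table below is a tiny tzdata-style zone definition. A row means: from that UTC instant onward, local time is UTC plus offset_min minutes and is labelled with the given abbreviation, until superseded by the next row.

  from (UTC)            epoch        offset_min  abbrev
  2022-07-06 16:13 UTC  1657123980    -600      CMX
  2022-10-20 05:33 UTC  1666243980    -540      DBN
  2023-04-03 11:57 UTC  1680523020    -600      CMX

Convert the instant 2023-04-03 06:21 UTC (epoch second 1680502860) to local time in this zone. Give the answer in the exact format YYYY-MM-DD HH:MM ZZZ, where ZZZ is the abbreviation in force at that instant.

Query: 2023-04-03 06:21 UTC
Rule 2/3 (DBN, -09:00): 2022-10-20 05:33 UTC ≤ query < 2023-04-03 11:57 UTC
6·60 + 21 - 540 = -159 min
-159 = -1·1440 + 1281; 1281 = 21·60 + 21 → 21:21, 2023-04-03 - 1 day = 2023-04-02
→ 2023-04-02 21:21 DBN

2023-04-02 21:21 DBN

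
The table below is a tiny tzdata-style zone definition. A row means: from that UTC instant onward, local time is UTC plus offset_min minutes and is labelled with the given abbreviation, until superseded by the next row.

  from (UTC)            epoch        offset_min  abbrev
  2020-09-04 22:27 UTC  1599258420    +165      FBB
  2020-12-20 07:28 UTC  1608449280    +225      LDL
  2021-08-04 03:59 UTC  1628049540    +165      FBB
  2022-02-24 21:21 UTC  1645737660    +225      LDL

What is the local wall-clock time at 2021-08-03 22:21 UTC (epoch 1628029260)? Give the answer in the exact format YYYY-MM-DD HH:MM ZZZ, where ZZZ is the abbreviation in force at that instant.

Query: 2021-08-03 22:21 UTC
Rule 2/4 (LDL, +03:45): 2020-12-20 07:28 UTC ≤ query < 2021-08-04 03:59 UTC
22·60 + 21 + 225 = 1566 min
1566 = 1·1440 + 126; 126 = 2·60 + 6 → 02:06, 2021-08-03 + 1 day = 2021-08-04
→ 2021-08-04 02:06 LDL

2021-08-04 02:06 LDL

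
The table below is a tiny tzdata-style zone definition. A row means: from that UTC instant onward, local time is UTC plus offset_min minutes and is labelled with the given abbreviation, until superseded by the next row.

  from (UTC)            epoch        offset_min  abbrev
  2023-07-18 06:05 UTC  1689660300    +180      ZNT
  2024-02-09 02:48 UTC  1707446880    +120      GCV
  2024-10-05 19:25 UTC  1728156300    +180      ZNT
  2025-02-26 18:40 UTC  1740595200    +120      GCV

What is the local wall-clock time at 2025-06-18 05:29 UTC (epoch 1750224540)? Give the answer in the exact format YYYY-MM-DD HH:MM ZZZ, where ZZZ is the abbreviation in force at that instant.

2025-06-18 07:29 GCV

Query: 2025-06-18 05:29 UTC
Rule 4/4 (GCV, +02:00): 2025-02-26 18:40 UTC ≤ query < +∞
5·60 + 29 + 120 = 449 min
449 = 0·1440 + 449; 449 = 7·60 + 29 → 07:29, same day
→ 2025-06-18 07:29 GCV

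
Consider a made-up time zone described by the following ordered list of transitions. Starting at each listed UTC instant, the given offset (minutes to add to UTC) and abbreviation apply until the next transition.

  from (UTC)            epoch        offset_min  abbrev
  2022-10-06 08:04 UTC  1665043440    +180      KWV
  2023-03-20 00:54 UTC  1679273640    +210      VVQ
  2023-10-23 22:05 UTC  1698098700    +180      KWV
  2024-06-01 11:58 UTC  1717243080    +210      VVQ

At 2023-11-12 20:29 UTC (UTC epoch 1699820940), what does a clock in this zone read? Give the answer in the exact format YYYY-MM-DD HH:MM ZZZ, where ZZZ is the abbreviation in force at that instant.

Query: 2023-11-12 20:29 UTC
Rule 3/4 (KWV, +03:00): 2023-10-23 22:05 UTC ≤ query < 2024-06-01 11:58 UTC
20·60 + 29 + 180 = 1409 min
1409 = 0·1440 + 1409; 1409 = 23·60 + 29 → 23:29, same day
→ 2023-11-12 23:29 KWV

2023-11-12 23:29 KWV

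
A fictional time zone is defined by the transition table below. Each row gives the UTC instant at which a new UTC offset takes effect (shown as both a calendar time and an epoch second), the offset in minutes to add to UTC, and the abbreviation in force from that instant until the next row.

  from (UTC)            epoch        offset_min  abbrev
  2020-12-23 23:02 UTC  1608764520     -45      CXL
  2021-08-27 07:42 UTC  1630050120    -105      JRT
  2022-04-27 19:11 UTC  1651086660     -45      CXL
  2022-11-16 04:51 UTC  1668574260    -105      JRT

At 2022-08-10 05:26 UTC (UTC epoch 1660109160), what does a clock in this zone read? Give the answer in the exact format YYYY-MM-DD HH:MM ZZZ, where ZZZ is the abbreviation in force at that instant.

Query: 2022-08-10 05:26 UTC
Rule 3/4 (CXL, -00:45): 2022-04-27 19:11 UTC ≤ query < 2022-11-16 04:51 UTC
5·60 + 26 - 45 = 281 min
281 = 0·1440 + 281; 281 = 4·60 + 41 → 04:41, same day
→ 2022-08-10 04:41 CXL

2022-08-10 04:41 CXL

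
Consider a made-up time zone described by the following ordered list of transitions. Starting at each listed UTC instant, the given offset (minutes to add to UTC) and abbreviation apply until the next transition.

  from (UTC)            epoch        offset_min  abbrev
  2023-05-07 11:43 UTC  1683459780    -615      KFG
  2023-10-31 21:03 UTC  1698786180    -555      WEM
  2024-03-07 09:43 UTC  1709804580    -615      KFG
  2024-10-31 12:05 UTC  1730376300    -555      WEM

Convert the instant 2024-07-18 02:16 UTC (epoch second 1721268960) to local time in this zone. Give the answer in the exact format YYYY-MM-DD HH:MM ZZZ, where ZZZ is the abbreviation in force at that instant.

Query: 2024-07-18 02:16 UTC
Rule 3/4 (KFG, -10:15): 2024-03-07 09:43 UTC ≤ query < 2024-10-31 12:05 UTC
2·60 + 16 - 615 = -479 min
-479 = -1·1440 + 961; 961 = 16·60 + 1 → 16:01, 2024-07-18 - 1 day = 2024-07-17
→ 2024-07-17 16:01 KFG

2024-07-17 16:01 KFG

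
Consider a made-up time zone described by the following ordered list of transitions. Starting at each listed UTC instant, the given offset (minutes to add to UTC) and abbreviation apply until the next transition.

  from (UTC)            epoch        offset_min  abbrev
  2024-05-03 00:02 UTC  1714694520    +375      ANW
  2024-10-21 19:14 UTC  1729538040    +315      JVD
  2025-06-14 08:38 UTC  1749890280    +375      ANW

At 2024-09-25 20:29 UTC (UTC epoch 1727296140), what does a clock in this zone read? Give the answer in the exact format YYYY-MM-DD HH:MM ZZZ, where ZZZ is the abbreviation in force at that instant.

Query: 2024-09-25 20:29 UTC
Rule 1/3 (ANW, +06:15): 2024-05-03 00:02 UTC ≤ query < 2024-10-21 19:14 UTC
20·60 + 29 + 375 = 1604 min
1604 = 1·1440 + 164; 164 = 2·60 + 44 → 02:44, 2024-09-25 + 1 day = 2024-09-26
→ 2024-09-26 02:44 ANW

2024-09-26 02:44 ANW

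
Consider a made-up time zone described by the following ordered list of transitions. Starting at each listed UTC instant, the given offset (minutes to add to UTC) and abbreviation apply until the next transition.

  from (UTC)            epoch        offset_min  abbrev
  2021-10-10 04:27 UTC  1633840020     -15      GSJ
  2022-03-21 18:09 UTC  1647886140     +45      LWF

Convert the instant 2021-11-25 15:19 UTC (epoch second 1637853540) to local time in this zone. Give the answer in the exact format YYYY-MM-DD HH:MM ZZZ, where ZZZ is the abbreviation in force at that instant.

2021-11-25 15:04 GSJ

Query: 2021-11-25 15:19 UTC
Rule 1/2 (GSJ, -00:15): 2021-10-10 04:27 UTC ≤ query < 2022-03-21 18:09 UTC
15·60 + 19 - 15 = 904 min
904 = 0·1440 + 904; 904 = 15·60 + 4 → 15:04, same day
→ 2021-11-25 15:04 GSJ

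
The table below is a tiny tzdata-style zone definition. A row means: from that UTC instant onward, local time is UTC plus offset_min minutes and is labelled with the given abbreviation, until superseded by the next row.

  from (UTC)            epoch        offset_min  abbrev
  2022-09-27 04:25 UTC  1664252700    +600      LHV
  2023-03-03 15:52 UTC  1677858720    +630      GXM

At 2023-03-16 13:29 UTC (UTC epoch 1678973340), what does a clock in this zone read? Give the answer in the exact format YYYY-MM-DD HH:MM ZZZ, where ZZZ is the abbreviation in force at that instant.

Query: 2023-03-16 13:29 UTC
Rule 2/2 (GXM, +10:30): 2023-03-03 15:52 UTC ≤ query < +∞
13·60 + 29 + 630 = 1439 min
1439 = 0·1440 + 1439; 1439 = 23·60 + 59 → 23:59, same day
→ 2023-03-16 23:59 GXM

2023-03-16 23:59 GXM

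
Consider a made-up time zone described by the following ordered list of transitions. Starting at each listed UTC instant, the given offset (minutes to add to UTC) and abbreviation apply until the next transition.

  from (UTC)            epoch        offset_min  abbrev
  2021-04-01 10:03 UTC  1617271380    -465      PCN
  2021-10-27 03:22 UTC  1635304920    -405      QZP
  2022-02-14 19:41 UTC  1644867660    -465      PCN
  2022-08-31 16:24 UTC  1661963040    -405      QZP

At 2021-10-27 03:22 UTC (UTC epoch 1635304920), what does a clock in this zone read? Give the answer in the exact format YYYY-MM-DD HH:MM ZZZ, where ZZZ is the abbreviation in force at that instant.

Query: 2021-10-27 03:22 UTC
Rule 2/4 (QZP, -06:45): 2021-10-27 03:22 UTC ≤ query < 2022-02-14 19:41 UTC
3·60 + 22 - 405 = -203 min
-203 = -1·1440 + 1237; 1237 = 20·60 + 37 → 20:37, 2021-10-27 - 1 day = 2021-10-26
→ 2021-10-26 20:37 QZP

2021-10-26 20:37 QZP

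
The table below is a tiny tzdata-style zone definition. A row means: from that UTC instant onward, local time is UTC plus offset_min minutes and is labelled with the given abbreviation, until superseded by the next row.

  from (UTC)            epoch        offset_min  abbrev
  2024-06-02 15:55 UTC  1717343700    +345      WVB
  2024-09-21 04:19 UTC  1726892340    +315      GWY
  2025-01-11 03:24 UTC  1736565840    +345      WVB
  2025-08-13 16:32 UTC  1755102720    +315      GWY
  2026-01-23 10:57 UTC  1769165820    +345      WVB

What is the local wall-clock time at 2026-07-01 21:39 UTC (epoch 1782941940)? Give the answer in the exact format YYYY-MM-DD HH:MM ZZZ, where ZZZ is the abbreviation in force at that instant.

Query: 2026-07-01 21:39 UTC
Rule 5/5 (WVB, +05:45): 2026-01-23 10:57 UTC ≤ query < +∞
21·60 + 39 + 345 = 1644 min
1644 = 1·1440 + 204; 204 = 3·60 + 24 → 03:24, 2026-07-01 + 1 day = 2026-07-02
→ 2026-07-02 03:24 WVB

2026-07-02 03:24 WVB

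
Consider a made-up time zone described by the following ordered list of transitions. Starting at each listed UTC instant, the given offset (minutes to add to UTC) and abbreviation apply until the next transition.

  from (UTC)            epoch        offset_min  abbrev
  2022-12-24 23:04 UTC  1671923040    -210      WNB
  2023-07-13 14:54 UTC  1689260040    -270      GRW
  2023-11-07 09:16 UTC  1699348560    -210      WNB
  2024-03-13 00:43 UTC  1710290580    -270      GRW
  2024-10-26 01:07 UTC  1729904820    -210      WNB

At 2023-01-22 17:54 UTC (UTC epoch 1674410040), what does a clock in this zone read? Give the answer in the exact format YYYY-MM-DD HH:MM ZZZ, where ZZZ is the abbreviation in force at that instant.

Query: 2023-01-22 17:54 UTC
Rule 1/5 (WNB, -03:30): 2022-12-24 23:04 UTC ≤ query < 2023-07-13 14:54 UTC
17·60 + 54 - 210 = 864 min
864 = 0·1440 + 864; 864 = 14·60 + 24 → 14:24, same day
→ 2023-01-22 14:24 WNB

2023-01-22 14:24 WNB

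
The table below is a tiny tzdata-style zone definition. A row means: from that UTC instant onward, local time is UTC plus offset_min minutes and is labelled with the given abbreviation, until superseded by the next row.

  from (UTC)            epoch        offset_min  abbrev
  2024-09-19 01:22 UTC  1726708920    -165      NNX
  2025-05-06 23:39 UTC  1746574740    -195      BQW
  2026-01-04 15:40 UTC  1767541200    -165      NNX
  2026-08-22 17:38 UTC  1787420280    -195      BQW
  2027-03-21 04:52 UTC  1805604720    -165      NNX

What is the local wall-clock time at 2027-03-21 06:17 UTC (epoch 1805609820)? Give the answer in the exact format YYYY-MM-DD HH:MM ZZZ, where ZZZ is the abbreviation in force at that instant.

2027-03-21 03:32 NNX

Query: 2027-03-21 06:17 UTC
Rule 5/5 (NNX, -02:45): 2027-03-21 04:52 UTC ≤ query < +∞
6·60 + 17 - 165 = 212 min
212 = 0·1440 + 212; 212 = 3·60 + 32 → 03:32, same day
→ 2027-03-21 03:32 NNX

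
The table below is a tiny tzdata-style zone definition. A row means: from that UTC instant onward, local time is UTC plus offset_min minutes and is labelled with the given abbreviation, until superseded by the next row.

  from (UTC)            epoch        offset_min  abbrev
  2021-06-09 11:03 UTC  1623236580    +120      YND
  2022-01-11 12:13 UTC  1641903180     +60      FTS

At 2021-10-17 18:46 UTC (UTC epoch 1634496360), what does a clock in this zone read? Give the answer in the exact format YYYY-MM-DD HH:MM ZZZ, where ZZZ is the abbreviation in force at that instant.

Query: 2021-10-17 18:46 UTC
Rule 1/2 (YND, +02:00): 2021-06-09 11:03 UTC ≤ query < 2022-01-11 12:13 UTC
18·60 + 46 + 120 = 1246 min
1246 = 0·1440 + 1246; 1246 = 20·60 + 46 → 20:46, same day
→ 2021-10-17 20:46 YND

2021-10-17 20:46 YND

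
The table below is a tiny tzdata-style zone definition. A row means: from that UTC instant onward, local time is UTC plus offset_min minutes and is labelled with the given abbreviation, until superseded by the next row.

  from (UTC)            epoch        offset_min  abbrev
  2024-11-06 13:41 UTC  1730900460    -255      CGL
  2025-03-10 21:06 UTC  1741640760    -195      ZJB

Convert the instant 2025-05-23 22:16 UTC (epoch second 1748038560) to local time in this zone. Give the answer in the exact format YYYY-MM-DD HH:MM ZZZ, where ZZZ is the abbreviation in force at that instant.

2025-05-23 19:01 ZJB

Query: 2025-05-23 22:16 UTC
Rule 2/2 (ZJB, -03:15): 2025-03-10 21:06 UTC ≤ query < +∞
22·60 + 16 - 195 = 1141 min
1141 = 0·1440 + 1141; 1141 = 19·60 + 1 → 19:01, same day
→ 2025-05-23 19:01 ZJB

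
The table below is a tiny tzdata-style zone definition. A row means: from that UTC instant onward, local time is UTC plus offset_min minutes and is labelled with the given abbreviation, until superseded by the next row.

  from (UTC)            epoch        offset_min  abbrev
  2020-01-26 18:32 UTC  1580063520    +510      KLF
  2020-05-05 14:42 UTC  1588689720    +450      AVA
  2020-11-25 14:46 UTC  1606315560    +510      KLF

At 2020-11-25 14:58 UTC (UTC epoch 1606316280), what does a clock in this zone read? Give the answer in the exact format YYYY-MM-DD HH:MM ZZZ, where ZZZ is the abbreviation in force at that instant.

Query: 2020-11-25 14:58 UTC
Rule 3/3 (KLF, +08:30): 2020-11-25 14:46 UTC ≤ query < +∞
14·60 + 58 + 510 = 1408 min
1408 = 0·1440 + 1408; 1408 = 23·60 + 28 → 23:28, same day
→ 2020-11-25 23:28 KLF

2020-11-25 23:28 KLF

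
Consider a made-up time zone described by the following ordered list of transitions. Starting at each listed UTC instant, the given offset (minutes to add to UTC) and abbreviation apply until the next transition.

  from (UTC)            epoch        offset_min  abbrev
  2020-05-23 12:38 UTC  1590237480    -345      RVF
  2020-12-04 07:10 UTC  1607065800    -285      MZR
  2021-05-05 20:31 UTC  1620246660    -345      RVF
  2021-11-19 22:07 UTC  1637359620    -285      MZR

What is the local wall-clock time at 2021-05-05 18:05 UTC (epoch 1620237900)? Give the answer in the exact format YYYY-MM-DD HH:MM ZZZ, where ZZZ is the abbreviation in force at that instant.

Query: 2021-05-05 18:05 UTC
Rule 2/4 (MZR, -04:45): 2020-12-04 07:10 UTC ≤ query < 2021-05-05 20:31 UTC
18·60 + 5 - 285 = 800 min
800 = 0·1440 + 800; 800 = 13·60 + 20 → 13:20, same day
→ 2021-05-05 13:20 MZR

2021-05-05 13:20 MZR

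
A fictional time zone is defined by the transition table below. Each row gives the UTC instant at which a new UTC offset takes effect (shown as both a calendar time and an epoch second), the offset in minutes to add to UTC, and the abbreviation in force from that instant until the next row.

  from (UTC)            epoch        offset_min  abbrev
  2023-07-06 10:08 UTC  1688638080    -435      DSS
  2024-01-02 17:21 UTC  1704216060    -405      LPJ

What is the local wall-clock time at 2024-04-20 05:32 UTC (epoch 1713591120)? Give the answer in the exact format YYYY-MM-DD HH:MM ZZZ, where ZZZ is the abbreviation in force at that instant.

2024-04-19 22:47 LPJ

Query: 2024-04-20 05:32 UTC
Rule 2/2 (LPJ, -06:45): 2024-01-02 17:21 UTC ≤ query < +∞
5·60 + 32 - 405 = -73 min
-73 = -1·1440 + 1367; 1367 = 22·60 + 47 → 22:47, 2024-04-20 - 1 day = 2024-04-19
→ 2024-04-19 22:47 LPJ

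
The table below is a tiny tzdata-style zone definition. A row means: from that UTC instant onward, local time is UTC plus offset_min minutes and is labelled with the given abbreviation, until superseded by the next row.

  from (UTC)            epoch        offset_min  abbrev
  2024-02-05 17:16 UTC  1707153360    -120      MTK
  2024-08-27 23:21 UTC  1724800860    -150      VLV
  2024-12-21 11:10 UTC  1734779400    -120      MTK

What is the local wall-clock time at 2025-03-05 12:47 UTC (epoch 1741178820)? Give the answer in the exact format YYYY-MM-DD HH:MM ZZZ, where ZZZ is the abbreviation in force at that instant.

2025-03-05 10:47 MTK

Query: 2025-03-05 12:47 UTC
Rule 3/3 (MTK, -02:00): 2024-12-21 11:10 UTC ≤ query < +∞
12·60 + 47 - 120 = 647 min
647 = 0·1440 + 647; 647 = 10·60 + 47 → 10:47, same day
→ 2025-03-05 10:47 MTK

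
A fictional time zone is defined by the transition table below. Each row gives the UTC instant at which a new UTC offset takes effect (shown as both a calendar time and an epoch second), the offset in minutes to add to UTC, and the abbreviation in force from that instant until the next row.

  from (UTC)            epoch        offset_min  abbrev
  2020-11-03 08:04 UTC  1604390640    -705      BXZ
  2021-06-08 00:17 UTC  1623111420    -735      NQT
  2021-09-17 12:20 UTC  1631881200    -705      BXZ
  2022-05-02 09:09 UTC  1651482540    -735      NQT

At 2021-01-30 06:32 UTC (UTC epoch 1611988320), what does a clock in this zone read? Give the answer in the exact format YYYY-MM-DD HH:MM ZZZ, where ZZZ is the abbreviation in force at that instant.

Query: 2021-01-30 06:32 UTC
Rule 1/4 (BXZ, -11:45): 2020-11-03 08:04 UTC ≤ query < 2021-06-08 00:17 UTC
6·60 + 32 - 705 = -313 min
-313 = -1·1440 + 1127; 1127 = 18·60 + 47 → 18:47, 2021-01-30 - 1 day = 2021-01-29
→ 2021-01-29 18:47 BXZ

2021-01-29 18:47 BXZ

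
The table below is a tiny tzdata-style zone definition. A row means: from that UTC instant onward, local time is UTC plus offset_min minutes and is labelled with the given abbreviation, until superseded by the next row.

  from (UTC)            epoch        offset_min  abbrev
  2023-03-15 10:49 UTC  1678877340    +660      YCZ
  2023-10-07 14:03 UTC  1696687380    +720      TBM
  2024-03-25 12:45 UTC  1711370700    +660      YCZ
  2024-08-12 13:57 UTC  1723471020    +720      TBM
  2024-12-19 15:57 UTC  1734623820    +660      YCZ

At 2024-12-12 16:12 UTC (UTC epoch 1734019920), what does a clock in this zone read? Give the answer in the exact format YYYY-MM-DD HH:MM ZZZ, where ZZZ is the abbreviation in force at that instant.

2024-12-13 04:12 TBM

Query: 2024-12-12 16:12 UTC
Rule 4/5 (TBM, +12:00): 2024-08-12 13:57 UTC ≤ query < 2024-12-19 15:57 UTC
16·60 + 12 + 720 = 1692 min
1692 = 1·1440 + 252; 252 = 4·60 + 12 → 04:12, 2024-12-12 + 1 day = 2024-12-13
→ 2024-12-13 04:12 TBM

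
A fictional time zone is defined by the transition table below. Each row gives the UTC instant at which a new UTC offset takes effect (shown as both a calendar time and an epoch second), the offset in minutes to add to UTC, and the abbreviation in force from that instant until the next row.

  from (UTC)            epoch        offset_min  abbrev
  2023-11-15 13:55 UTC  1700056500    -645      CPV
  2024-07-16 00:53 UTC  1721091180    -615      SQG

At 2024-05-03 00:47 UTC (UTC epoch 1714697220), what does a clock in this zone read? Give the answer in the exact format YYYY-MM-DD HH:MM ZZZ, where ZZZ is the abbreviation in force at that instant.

2024-05-02 14:02 CPV

Query: 2024-05-03 00:47 UTC
Rule 1/2 (CPV, -10:45): 2023-11-15 13:55 UTC ≤ query < 2024-07-16 00:53 UTC
0·60 + 47 - 645 = -598 min
-598 = -1·1440 + 842; 842 = 14·60 + 2 → 14:02, 2024-05-03 - 1 day = 2024-05-02
→ 2024-05-02 14:02 CPV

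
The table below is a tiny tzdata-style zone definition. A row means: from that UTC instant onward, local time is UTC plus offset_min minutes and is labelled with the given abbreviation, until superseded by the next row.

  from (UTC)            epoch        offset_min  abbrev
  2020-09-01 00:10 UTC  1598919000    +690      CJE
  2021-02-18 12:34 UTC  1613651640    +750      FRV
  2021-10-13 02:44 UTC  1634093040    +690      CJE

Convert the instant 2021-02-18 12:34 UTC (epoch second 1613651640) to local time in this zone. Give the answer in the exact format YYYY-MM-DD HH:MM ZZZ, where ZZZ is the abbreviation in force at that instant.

Query: 2021-02-18 12:34 UTC
Rule 2/3 (FRV, +12:30): 2021-02-18 12:34 UTC ≤ query < 2021-10-13 02:44 UTC
12·60 + 34 + 750 = 1504 min
1504 = 1·1440 + 64; 64 = 1·60 + 4 → 01:04, 2021-02-18 + 1 day = 2021-02-19
→ 2021-02-19 01:04 FRV

2021-02-19 01:04 FRV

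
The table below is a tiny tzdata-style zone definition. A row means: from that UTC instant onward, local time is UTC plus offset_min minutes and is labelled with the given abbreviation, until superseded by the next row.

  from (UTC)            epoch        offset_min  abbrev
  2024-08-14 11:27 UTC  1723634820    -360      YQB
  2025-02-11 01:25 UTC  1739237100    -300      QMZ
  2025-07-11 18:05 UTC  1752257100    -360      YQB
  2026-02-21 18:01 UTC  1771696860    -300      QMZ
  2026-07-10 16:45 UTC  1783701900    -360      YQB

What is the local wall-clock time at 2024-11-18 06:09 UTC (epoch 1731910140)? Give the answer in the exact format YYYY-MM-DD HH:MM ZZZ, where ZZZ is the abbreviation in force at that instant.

2024-11-18 00:09 YQB

Query: 2024-11-18 06:09 UTC
Rule 1/5 (YQB, -06:00): 2024-08-14 11:27 UTC ≤ query < 2025-02-11 01:25 UTC
6·60 + 9 - 360 = 9 min
9 = 0·1440 + 9; 9 = 0·60 + 9 → 00:09, same day
→ 2024-11-18 00:09 YQB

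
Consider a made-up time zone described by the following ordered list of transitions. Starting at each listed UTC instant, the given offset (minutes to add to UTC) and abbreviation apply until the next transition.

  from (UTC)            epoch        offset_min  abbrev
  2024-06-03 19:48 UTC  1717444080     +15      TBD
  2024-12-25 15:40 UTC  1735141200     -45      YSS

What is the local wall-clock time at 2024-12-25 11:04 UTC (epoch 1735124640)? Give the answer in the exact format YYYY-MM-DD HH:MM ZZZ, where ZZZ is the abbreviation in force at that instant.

Query: 2024-12-25 11:04 UTC
Rule 1/2 (TBD, +00:15): 2024-06-03 19:48 UTC ≤ query < 2024-12-25 15:40 UTC
11·60 + 4 + 15 = 679 min
679 = 0·1440 + 679; 679 = 11·60 + 19 → 11:19, same day
→ 2024-12-25 11:19 TBD

2024-12-25 11:19 TBD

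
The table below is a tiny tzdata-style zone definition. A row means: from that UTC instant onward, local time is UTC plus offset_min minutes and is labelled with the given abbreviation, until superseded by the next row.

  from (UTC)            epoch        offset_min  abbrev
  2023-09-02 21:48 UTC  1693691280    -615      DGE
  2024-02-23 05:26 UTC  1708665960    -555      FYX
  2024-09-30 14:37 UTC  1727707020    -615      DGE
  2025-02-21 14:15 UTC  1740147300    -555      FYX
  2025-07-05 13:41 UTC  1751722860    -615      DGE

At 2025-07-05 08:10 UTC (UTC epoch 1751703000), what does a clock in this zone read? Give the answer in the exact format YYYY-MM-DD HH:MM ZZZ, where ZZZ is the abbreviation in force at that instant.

Query: 2025-07-05 08:10 UTC
Rule 4/5 (FYX, -09:15): 2025-02-21 14:15 UTC ≤ query < 2025-07-05 13:41 UTC
8·60 + 10 - 555 = -65 min
-65 = -1·1440 + 1375; 1375 = 22·60 + 55 → 22:55, 2025-07-05 - 1 day = 2025-07-04
→ 2025-07-04 22:55 FYX

2025-07-04 22:55 FYX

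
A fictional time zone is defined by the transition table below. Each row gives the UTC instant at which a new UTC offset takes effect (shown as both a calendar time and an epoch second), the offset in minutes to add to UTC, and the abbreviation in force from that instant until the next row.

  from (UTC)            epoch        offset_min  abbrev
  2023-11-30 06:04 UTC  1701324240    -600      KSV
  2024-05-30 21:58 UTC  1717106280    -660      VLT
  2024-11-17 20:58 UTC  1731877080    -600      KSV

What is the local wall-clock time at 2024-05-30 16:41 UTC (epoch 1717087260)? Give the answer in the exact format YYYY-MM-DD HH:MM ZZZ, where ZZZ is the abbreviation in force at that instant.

2024-05-30 06:41 KSV

Query: 2024-05-30 16:41 UTC
Rule 1/3 (KSV, -10:00): 2023-11-30 06:04 UTC ≤ query < 2024-05-30 21:58 UTC
16·60 + 41 - 600 = 401 min
401 = 0·1440 + 401; 401 = 6·60 + 41 → 06:41, same day
→ 2024-05-30 06:41 KSV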